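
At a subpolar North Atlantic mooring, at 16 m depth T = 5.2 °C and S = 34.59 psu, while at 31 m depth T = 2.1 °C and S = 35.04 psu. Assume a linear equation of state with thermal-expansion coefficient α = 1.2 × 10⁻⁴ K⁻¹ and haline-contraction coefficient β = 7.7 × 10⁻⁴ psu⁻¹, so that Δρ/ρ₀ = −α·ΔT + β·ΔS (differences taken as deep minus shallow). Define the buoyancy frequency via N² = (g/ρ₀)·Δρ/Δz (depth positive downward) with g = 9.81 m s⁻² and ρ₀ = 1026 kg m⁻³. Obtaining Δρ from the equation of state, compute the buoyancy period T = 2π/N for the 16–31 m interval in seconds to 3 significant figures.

ΔT = -3.1 K, ΔS = +0.45 psu (deep − shallow).
Δρ/ρ₀ = −αΔT + βΔS = 3.72 × 10⁻⁴ + 3.465 × 10⁻⁴ = 7.185 × 10⁻⁴, so Δρ ≈ 0.7372 kg m⁻³.
N² = (g/ρ₀)·Δρ/Δz = g·(Δρ/ρ₀)/Δz = 9.81 × 7.185 × 10⁻⁴ / 15 = 4.6990 × 10⁻⁴ s⁻².
N = √(4.6990 × 10⁻⁴) = 0.021677 rad s⁻¹ → T = 2π/N = 289.85 s ≈ 290 s.

290 s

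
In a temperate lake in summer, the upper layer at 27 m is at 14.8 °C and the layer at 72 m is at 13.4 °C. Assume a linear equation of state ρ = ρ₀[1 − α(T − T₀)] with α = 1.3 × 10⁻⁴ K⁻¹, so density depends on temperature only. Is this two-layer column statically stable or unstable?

stable

ΔT = 13.4 − 14.8 = -1.4 K, so Δρ/ρ₀ = −αΔT = 1.82 × 10⁻⁴.
Δρ/ρ₀ > 0, so Δρ > 0: deeper water is denser → statically stable.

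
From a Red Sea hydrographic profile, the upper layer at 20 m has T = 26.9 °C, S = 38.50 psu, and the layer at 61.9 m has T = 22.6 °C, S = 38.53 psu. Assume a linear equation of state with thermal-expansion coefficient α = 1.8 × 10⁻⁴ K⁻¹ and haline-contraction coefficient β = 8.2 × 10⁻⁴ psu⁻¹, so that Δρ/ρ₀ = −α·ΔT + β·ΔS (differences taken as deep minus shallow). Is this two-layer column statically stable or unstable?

ΔT = 22.6 − 26.9 = -4.3 K and ΔS = 38.53 − 38.50 = +0.03 psu (deep − shallow).
−αΔT = 7.74 × 10⁻⁴; βΔS = 2.46 × 10⁻⁵; sum Δρ/ρ₀ = 7.986 × 10⁻⁴.
Δρ/ρ₀ > 0, so Δρ > 0: deeper water is denser → statically stable.

stable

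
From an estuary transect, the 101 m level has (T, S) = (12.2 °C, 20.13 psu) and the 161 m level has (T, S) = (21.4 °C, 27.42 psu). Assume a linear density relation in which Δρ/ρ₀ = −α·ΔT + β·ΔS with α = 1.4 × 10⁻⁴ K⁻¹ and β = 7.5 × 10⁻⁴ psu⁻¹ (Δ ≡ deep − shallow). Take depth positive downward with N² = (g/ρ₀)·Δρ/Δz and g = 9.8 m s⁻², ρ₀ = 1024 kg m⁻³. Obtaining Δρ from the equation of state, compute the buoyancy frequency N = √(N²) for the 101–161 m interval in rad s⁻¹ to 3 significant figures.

0.0261 rad s⁻¹

ΔT = +9.2 K, ΔS = +7.29 psu (deep − shallow).
Δρ/ρ₀ = −αΔT + βΔS = -1.288 × 10⁻³ + 5.4675 × 10⁻³ = 4.1795 × 10⁻³, so Δρ ≈ 4.280 kg m⁻³.
N² = (g/ρ₀)·Δρ/Δz = g·(Δρ/ρ₀)/Δz = 9.8 × 4.1795 × 10⁻³ / 60 = 6.8265 × 10⁻⁴ s⁻².
N = √(6.8265 × 10⁻⁴) = 0.026128 rad s⁻¹ ≈ 0.0261 rad s⁻¹.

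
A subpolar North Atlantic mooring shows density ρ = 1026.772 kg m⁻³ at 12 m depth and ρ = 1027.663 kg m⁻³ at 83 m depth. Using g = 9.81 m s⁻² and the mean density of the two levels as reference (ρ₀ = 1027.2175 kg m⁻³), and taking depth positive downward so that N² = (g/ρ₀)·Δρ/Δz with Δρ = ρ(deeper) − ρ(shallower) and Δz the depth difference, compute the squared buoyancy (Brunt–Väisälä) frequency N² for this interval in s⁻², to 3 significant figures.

Δρ = 1027.663 − 1026.772 = 0.891 kg m⁻³ over Δz = 83 − 12 = 71 m.
N² = (9.81/1027.2175) × (0.891/71) = 1.1985 × 10⁻⁴ s⁻² ≈ 1.20 × 10⁻⁴ s⁻².

1.20 × 10⁻⁴ s⁻²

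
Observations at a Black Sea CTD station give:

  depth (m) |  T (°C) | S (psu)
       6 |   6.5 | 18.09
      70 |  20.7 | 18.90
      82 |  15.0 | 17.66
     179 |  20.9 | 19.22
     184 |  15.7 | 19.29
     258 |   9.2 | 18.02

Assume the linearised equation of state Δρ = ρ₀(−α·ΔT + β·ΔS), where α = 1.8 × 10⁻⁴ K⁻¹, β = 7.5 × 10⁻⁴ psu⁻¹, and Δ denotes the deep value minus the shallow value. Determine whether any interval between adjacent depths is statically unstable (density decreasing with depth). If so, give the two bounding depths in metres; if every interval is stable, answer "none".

6–70 m

Evaluate Δρ/ρ₀ = −αΔT + βΔS across each adjacent pair:
  6–70 m: −αΔT+βΔS = −(1.8 × 10⁻⁴)(+14.2)+(7.5 × 10⁻⁴)(+0.81) = -1.9 × 10⁻³ → UNSTABLE
  70–82 m: −αΔT+βΔS = −(1.8 × 10⁻⁴)(-5.7)+(7.5 × 10⁻⁴)(-1.24) = 9.6 × 10⁻⁵ → stable
  82–179 m: −αΔT+βΔS = −(1.8 × 10⁻⁴)(+5.9)+(7.5 × 10⁻⁴)(+1.56) = 1.1 × 10⁻⁴ → stable
  179–184 m: −αΔT+βΔS = −(1.8 × 10⁻⁴)(-5.2)+(7.5 × 10⁻⁴)(+0.07) = 9.9 × 10⁻⁴ → stable
  184–258 m: −αΔT+βΔS = −(1.8 × 10⁻⁴)(-6.5)+(7.5 × 10⁻⁴)(-1.27) = 2.2 × 10⁻⁴ → stable
The 6–70 m interval has Δρ < 0: lighter water underlies denser water.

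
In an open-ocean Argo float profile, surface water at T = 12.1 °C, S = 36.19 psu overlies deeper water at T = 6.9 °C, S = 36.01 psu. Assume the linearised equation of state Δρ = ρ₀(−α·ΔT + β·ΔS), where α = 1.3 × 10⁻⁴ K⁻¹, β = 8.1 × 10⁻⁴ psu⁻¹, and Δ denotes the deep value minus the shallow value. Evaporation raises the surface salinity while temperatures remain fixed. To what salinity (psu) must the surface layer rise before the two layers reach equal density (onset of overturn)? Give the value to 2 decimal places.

Neutral buoyancy requires −α(T_deep − T_surf) + β(S_deep − S_surf′) = 0.
S_surf′ = S_deep − (α/β)·ΔT = 36.01 − (1.3 × 10⁻⁴/8.1 × 10⁻⁴)·(-5.2) = 36.8446 psu.
Increase required: 36.8446 − 36.19 = 0.6546 psu.

36.84 psu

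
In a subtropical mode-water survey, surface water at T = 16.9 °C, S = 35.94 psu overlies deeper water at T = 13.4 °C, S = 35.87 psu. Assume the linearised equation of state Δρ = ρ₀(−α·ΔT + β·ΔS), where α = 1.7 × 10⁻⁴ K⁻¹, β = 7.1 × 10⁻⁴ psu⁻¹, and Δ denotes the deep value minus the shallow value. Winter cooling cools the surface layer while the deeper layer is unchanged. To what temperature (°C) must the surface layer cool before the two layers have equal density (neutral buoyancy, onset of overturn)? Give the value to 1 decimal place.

Neutral buoyancy requires Δρ = 0, i.e. −α(T_deep − T_surf′) + β(S_deep − S_surf) = 0.
T_surf′ = T_deep − (β/α)·ΔS = 13.4 − (7.1 × 10⁻⁴/1.7 × 10⁻⁴)·(-0.07) = 13.692 °C.
Cooling required: 16.9 − (13.692) = 3.208 °C.

13.7 °C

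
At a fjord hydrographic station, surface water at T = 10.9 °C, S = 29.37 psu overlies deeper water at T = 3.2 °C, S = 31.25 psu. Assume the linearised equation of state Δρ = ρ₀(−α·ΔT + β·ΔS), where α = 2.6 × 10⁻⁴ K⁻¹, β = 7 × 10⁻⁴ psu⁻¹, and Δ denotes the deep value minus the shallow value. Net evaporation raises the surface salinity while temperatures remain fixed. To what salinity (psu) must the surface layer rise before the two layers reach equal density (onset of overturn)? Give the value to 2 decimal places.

34.11 psu

Neutral buoyancy requires −α(T_deep − T_surf) + β(S_deep − S_surf′) = 0.
S_surf′ = S_deep − (α/β)·ΔT = 31.25 − (2.6 × 10⁻⁴/7 × 10⁻⁴)·(-7.7) = 34.1100 psu.
Increase required: 34.1100 − 29.37 = 4.7400 psu.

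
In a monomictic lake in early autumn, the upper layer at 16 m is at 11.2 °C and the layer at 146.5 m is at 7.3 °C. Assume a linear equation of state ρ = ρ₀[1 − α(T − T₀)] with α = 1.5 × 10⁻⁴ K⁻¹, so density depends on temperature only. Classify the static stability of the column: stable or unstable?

ΔT = 7.3 − 11.2 = -3.9 K, so Δρ/ρ₀ = −αΔT = 5.85 × 10⁻⁴.
Δρ/ρ₀ > 0, so Δρ > 0: deeper water is denser → statically stable.

stable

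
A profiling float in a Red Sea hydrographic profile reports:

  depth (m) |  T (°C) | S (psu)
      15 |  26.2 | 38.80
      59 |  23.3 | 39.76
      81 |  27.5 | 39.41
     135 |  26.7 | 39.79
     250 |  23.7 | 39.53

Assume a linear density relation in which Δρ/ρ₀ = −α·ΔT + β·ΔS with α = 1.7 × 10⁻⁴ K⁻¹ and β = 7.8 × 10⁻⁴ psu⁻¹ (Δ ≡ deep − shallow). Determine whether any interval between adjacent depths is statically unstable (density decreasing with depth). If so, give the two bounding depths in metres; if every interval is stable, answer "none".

Evaluate Δρ/ρ₀ = −αΔT + βΔS across each adjacent pair:
  15–59 m: −αΔT+βΔS = −(1.7 × 10⁻⁴)(-2.9)+(7.8 × 10⁻⁴)(+0.96) = 1.2 × 10⁻³ → stable
  59–81 m: −αΔT+βΔS = −(1.7 × 10⁻⁴)(+4.2)+(7.8 × 10⁻⁴)(-0.35) = -9.9 × 10⁻⁴ → UNSTABLE
  81–135 m: −αΔT+βΔS = −(1.7 × 10⁻⁴)(-0.8)+(7.8 × 10⁻⁴)(+0.38) = 4.3 × 10⁻⁴ → stable
  135–250 m: −αΔT+βΔS = −(1.7 × 10⁻⁴)(-3.0)+(7.8 × 10⁻⁴)(-0.26) = 3.1 × 10⁻⁴ → stable
The 59–81 m interval has Δρ < 0: lighter water underlies denser water.

59–81 m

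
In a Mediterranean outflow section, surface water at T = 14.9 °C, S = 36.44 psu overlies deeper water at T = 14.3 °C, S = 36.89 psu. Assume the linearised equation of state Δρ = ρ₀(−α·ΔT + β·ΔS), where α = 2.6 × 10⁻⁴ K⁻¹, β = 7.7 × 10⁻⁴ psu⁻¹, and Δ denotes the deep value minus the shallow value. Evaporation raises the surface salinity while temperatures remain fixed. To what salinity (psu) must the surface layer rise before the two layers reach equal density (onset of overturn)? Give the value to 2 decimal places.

Neutral buoyancy requires −α(T_deep − T_surf) + β(S_deep − S_surf′) = 0.
S_surf′ = S_deep − (α/β)·ΔT = 36.89 − (2.6 × 10⁻⁴/7.7 × 10⁻⁴)·(-0.6) = 37.0926 psu.
Increase required: 37.0926 − 36.44 = 0.6526 psu.

37.09 psu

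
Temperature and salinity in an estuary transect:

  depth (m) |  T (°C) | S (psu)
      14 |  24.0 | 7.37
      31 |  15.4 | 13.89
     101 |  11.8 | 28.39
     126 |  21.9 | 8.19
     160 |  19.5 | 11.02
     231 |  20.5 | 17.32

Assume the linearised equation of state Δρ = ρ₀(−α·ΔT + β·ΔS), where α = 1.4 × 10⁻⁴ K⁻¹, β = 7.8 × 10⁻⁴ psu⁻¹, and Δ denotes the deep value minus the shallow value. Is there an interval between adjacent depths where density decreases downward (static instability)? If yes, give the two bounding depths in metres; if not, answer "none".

Evaluate Δρ/ρ₀ = −αΔT + βΔS across each adjacent pair:
  14–31 m: −αΔT+βΔS = −(1.4 × 10⁻⁴)(-8.6)+(7.8 × 10⁻⁴)(+6.52) = 6.3 × 10⁻³ → stable
  31–101 m: −αΔT+βΔS = −(1.4 × 10⁻⁴)(-3.6)+(7.8 × 10⁻⁴)(+14.50) = 0.012 → stable
  101–126 m: −αΔT+βΔS = −(1.4 × 10⁻⁴)(+10.1)+(7.8 × 10⁻⁴)(-20.20) = -0.017 → UNSTABLE
  126–160 m: −αΔT+βΔS = −(1.4 × 10⁻⁴)(-2.4)+(7.8 × 10⁻⁴)(+2.83) = 2.5 × 10⁻³ → stable
  160–231 m: −αΔT+βΔS = −(1.4 × 10⁻⁴)(+1.0)+(7.8 × 10⁻⁴)(+6.30) = 4.8 × 10⁻³ → stable
The 101–126 m interval has Δρ < 0: lighter water underlies denser water.

101–126 m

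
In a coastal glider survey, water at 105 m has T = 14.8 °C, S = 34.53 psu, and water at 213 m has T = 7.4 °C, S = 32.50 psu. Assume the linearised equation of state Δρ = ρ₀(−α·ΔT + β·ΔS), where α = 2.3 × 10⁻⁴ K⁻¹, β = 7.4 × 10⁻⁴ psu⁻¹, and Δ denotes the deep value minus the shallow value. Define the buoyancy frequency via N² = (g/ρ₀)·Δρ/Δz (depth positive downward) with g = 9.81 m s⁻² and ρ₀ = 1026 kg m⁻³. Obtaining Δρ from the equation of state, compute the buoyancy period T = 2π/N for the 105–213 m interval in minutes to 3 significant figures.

ΔT = -7.4 K, ΔS = -2.03 psu (deep − shallow).
Δρ/ρ₀ = −αΔT + βΔS = 1.702 × 10⁻³ − 1.5022 × 10⁻³ = 1.998 × 10⁻⁴, so Δρ ≈ 0.2050 kg m⁻³.
N² = (g/ρ₀)·Δρ/Δz = g·(Δρ/ρ₀)/Δz = 9.81 × 1.998 × 10⁻⁴ / 108 = 1.8149 × 10⁻⁵ s⁻².
N = √(1.8149 × 10⁻⁵) = 4.2602 × 10⁻³ rad s⁻¹ → T = 2π/N = 1.4749 × 10³ s = 24.582 min ≈ 24.6 min.

24.6 min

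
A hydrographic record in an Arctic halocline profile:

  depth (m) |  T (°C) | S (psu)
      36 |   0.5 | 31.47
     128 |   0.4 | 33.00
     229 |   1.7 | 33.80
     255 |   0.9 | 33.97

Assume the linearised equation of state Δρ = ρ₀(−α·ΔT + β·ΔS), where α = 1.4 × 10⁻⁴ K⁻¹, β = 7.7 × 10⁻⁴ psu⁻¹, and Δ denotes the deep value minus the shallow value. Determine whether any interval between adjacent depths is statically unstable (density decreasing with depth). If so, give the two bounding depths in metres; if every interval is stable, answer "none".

Evaluate Δρ/ρ₀ = −αΔT + βΔS across each adjacent pair:
  36–128 m: −αΔT+βΔS = −(1.4 × 10⁻⁴)(-0.1)+(7.7 × 10⁻⁴)(+1.53) = 1.2 × 10⁻³ → stable
  128–229 m: −αΔT+βΔS = −(1.4 × 10⁻⁴)(+1.3)+(7.7 × 10⁻⁴)(+0.80) = 4.3 × 10⁻⁴ → stable
  229–255 m: −αΔT+βΔS = −(1.4 × 10⁻⁴)(-0.8)+(7.7 × 10⁻⁴)(+0.17) = 2.4 × 10⁻⁴ → stable
Every interval has Δρ > 0: the column is stably stratified throughout.

none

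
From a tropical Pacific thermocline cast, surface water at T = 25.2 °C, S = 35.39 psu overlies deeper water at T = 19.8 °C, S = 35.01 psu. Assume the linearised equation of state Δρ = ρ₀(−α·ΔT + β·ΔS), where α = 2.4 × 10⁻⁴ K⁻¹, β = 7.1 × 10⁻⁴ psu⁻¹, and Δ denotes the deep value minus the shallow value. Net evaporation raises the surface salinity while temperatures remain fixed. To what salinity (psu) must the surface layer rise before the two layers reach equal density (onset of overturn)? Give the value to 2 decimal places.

36.84 psu

Neutral buoyancy requires −α(T_deep − T_surf) + β(S_deep − S_surf′) = 0.
S_surf′ = S_deep − (α/β)·ΔT = 35.01 − (2.4 × 10⁻⁴/7.1 × 10⁻⁴)·(-5.4) = 36.8354 psu.
Increase required: 36.8354 − 35.39 = 1.4454 psu.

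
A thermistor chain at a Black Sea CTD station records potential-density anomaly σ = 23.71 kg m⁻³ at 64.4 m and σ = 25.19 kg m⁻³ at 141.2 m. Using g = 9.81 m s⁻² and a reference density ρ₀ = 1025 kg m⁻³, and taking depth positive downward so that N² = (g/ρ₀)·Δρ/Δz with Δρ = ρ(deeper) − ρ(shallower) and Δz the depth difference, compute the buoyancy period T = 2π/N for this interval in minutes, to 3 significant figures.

7.71 min

Δρ = 1025.19 − 1023.71 = 1.48 kg m⁻³ over Δz = 141.2 − 64.4 = 76.8 m.
N² = (9.81/1025) × (1.48/76.8) = 1.8444 × 10⁻⁴ s⁻².
N = √(1.8444 × 10⁻⁴) = 0.013581 rad s⁻¹, so T = 2π/N = 462.65 s = 7.7108 min ≈ 7.71 min.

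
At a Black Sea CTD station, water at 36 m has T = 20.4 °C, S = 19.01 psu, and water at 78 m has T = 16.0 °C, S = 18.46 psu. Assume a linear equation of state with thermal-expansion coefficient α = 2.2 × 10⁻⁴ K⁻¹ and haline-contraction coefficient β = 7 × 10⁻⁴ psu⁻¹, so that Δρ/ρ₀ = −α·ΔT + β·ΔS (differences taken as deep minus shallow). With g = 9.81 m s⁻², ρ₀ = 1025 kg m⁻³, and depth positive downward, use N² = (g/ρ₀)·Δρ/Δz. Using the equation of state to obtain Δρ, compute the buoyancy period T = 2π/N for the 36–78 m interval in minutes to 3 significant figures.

ΔT = -4.4 K, ΔS = -0.55 psu (deep − shallow).
Δρ/ρ₀ = −αΔT + βΔS = 9.68 × 10⁻⁴ − 3.85 × 10⁻⁴ = 5.83 × 10⁻⁴, so Δρ ≈ 0.5976 kg m⁻³.
N² = (g/ρ₀)·Δρ/Δz = g·(Δρ/ρ₀)/Δz = 9.81 × 5.83 × 10⁻⁴ / 42 = 1.3617 × 10⁻⁴ s⁻².
N = √(1.3617 × 10⁻⁴) = 0.011669 rad s⁻¹ → T = 2π/N = 538.45 s = 8.9742 min ≈ 8.97 min.

8.97 min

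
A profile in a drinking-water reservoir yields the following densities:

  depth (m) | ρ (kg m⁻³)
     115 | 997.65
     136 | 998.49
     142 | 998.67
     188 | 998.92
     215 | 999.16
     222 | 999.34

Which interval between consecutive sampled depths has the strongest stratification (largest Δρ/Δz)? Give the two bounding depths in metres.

Compute the density gradient over each adjacent pair:
  115–136 m: Δρ/Δz = 0.84/21 = 0.040 kg m⁻⁴
  136–142 m: Δρ/Δz = 0.18/6 = 0.030 kg m⁻⁴
  142–188 m: Δρ/Δz = 0.25/46 = 5.4 × 10⁻³ kg m⁻⁴
  188–215 m: Δρ/Δz = 0.24/27 = 8.9 × 10⁻³ kg m⁻⁴
  215–222 m: Δρ/Δz = 0.18/7 = 0.026 kg m⁻⁴
The largest gradient is in the 115–136 m interval — the pycnocline.

115–136 m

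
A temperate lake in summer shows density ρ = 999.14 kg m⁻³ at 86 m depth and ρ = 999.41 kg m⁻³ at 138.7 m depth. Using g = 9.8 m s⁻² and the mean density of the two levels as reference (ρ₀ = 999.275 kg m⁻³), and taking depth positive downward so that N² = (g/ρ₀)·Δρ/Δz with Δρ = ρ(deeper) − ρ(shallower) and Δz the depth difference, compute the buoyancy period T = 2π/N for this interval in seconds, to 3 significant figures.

Δρ = 999.41 − 999.14 = 0.27 kg m⁻³ over Δz = 138.7 − 86 = 52.7 m.
N² = (9.8/999.275) × (0.27/52.7) = 5.0245 × 10⁻⁵ s⁻².
N = √(5.0245 × 10⁻⁵) = 7.0884 × 10⁻³ rad s⁻¹, so T = 2π/N = 886.40 s ≈ 886 s.

886 s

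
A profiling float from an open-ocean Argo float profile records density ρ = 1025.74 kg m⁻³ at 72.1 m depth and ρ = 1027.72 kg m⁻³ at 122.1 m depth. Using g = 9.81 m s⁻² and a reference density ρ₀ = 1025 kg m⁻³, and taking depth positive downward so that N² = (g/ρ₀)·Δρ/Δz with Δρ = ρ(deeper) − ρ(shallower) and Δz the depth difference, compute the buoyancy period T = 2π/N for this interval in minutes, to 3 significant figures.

Δρ = 1027.72 − 1025.74 = 1.98 kg m⁻³ over Δz = 122.1 − 72.1 = 50 m.
N² = (9.81/1025) × (1.98/50) = 3.7900 × 10⁻⁴ s⁻².
N = √(3.7900 × 10⁻⁴) = 0.019468 rad s⁻¹, so T = 2π/N = 322.74 s = 5.3790 min ≈ 5.38 min.
Since Δρ > 0 the layer is stably stratified.

5.38 min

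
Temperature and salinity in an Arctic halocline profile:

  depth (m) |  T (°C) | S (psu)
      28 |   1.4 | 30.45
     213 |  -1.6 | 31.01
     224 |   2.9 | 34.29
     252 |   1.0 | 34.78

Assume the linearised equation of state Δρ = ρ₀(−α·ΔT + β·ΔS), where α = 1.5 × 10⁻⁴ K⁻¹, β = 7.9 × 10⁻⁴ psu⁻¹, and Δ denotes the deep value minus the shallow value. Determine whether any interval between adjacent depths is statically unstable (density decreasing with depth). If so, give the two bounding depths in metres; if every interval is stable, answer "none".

Evaluate Δρ/ρ₀ = −αΔT + βΔS across each adjacent pair:
  28–213 m: −αΔT+βΔS = −(1.5 × 10⁻⁴)(-3.0)+(7.9 × 10⁻⁴)(+0.56) = 8.9 × 10⁻⁴ → stable
  213–224 m: −αΔT+βΔS = −(1.5 × 10⁻⁴)(+4.5)+(7.9 × 10⁻⁴)(+3.28) = 1.9 × 10⁻³ → stable
  224–252 m: −αΔT+βΔS = −(1.5 × 10⁻⁴)(-1.9)+(7.9 × 10⁻⁴)(+0.49) = 6.7 × 10⁻⁴ → stable
Every interval has Δρ > 0: the column is stably stratified throughout.

none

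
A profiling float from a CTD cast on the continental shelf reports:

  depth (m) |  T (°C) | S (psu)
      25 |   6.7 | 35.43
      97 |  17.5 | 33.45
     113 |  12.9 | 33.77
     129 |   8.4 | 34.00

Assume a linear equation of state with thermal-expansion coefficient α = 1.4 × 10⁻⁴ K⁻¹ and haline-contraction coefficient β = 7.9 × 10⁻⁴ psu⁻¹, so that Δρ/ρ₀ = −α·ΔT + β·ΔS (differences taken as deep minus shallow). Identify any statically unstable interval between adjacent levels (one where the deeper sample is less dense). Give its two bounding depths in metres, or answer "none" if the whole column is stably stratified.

25–97 m

Evaluate Δρ/ρ₀ = −αΔT + βΔS across each adjacent pair:
  25–97 m: −αΔT+βΔS = −(1.4 × 10⁻⁴)(+10.8)+(7.9 × 10⁻⁴)(-1.98) = -3.1 × 10⁻³ → UNSTABLE
  97–113 m: −αΔT+βΔS = −(1.4 × 10⁻⁴)(-4.6)+(7.9 × 10⁻⁴)(+0.32) = 9.0 × 10⁻⁴ → stable
  113–129 m: −αΔT+βΔS = −(1.4 × 10⁻⁴)(-4.5)+(7.9 × 10⁻⁴)(+0.23) = 8.1 × 10⁻⁴ → stable
The 25–97 m interval has Δρ < 0: lighter water underlies denser water.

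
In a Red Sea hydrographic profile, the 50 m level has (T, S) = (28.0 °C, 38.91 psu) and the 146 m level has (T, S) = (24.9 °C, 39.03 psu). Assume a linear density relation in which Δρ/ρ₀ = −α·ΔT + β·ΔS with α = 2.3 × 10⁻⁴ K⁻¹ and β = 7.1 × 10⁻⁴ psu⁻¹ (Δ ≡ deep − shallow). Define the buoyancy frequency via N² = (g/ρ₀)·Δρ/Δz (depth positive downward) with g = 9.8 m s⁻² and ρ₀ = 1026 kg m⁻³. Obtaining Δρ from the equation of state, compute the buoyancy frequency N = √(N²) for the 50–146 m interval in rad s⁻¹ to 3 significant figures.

9.03 × 10⁻³ rad s⁻¹

ΔT = -3.1 K, ΔS = +0.12 psu (deep − shallow).
Δρ/ρ₀ = −αΔT + βΔS = 7.13 × 10⁻⁴ + 8.52 × 10⁻⁵ = 7.982 × 10⁻⁴, so Δρ ≈ 0.8190 kg m⁻³.
N² = (g/ρ₀)·Δρ/Δz = g·(Δρ/ρ₀)/Δz = 9.8 × 7.982 × 10⁻⁴ / 96 = 8.1483 × 10⁻⁵ s⁻².
N = √(8.1483 × 10⁻⁵) = 9.0268 × 10⁻³ rad s⁻¹ ≈ 9.03 × 10⁻³ rad s⁻¹.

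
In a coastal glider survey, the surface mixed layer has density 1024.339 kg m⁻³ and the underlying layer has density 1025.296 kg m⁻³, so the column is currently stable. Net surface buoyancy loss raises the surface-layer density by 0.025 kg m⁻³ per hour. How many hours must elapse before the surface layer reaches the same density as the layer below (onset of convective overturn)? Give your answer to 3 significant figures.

Density deficit of the surface layer: 1025.296 − 1024.339 = 0.957 kg m⁻³.
Required change = 0.957 / 0.025 = 38.3 hours.

38.3 hours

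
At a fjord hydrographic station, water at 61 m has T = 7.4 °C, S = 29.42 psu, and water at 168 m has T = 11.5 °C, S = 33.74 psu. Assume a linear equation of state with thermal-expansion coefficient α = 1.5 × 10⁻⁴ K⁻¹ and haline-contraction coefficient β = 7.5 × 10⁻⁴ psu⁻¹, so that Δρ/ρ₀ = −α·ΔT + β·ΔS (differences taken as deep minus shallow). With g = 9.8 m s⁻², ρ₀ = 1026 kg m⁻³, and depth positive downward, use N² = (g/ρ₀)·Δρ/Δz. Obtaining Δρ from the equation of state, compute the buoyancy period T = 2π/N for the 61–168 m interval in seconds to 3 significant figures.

405 s

ΔT = +4.1 K, ΔS = +4.32 psu (deep − shallow).
Δρ/ρ₀ = −αΔT + βΔS = -6.15 × 10⁻⁴ + 3.24 × 10⁻³ = 2.625 × 10⁻³, so Δρ ≈ 2.693 kg m⁻³.
N² = (g/ρ₀)·Δρ/Δz = g·(Δρ/ρ₀)/Δz = 9.8 × 2.625 × 10⁻³ / 107 = 2.4042 × 10⁻⁴ s⁻².
N = √(2.4042 × 10⁻⁴) = 0.015505 rad s⁻¹ → T = 2π/N = 405.24 s ≈ 405 s.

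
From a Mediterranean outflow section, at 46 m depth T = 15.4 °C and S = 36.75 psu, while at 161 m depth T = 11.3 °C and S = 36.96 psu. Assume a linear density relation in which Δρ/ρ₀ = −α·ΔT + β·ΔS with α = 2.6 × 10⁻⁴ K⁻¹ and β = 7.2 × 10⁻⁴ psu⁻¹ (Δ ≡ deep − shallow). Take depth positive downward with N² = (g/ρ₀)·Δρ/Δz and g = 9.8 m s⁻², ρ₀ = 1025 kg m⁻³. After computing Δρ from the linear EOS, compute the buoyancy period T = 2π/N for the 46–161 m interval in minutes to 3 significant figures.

ΔT = -4.1 K, ΔS = +0.21 psu (deep − shallow).
Δρ/ρ₀ = −αΔT + βΔS = 1.066 × 10⁻³ + 1.512 × 10⁻⁴ = 1.2172 × 10⁻³, so Δρ ≈ 1.248 kg m⁻³.
N² = (g/ρ₀)·Δρ/Δz = g·(Δρ/ρ₀)/Δz = 9.8 × 1.2172 × 10⁻³ / 115 = 1.0373 × 10⁻⁴ s⁻².
N = √(1.0373 × 10⁻⁴) = 0.010185 rad s⁻¹ → T = 2π/N = 616.91 s = 10.282 min ≈ 10.3 min.

10.3 min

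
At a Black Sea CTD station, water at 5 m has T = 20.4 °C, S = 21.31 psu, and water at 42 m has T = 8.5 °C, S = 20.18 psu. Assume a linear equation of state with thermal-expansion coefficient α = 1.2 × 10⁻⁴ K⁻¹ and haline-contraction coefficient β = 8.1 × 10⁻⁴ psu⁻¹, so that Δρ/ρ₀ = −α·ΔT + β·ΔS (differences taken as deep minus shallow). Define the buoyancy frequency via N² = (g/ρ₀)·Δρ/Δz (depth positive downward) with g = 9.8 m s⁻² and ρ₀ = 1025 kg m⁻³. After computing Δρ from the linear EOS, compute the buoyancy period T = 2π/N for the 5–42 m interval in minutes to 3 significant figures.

8.99 min

ΔT = -11.9 K, ΔS = -1.13 psu (deep − shallow).
Δρ/ρ₀ = −αΔT + βΔS = 1.428 × 10⁻³ − 9.153 × 10⁻⁴ = 5.127 × 10⁻⁴, so Δρ ≈ 0.5255 kg m⁻³.
N² = (g/ρ₀)·Δρ/Δz = g·(Δρ/ρ₀)/Δz = 9.8 × 5.127 × 10⁻⁴ / 37 = 1.3580 × 10⁻⁴ s⁻².
N = √(1.3580 × 10⁻⁴) = 0.011653 rad s⁻¹ → T = 2π/N = 539.19 s = 8.9865 min ≈ 8.99 min.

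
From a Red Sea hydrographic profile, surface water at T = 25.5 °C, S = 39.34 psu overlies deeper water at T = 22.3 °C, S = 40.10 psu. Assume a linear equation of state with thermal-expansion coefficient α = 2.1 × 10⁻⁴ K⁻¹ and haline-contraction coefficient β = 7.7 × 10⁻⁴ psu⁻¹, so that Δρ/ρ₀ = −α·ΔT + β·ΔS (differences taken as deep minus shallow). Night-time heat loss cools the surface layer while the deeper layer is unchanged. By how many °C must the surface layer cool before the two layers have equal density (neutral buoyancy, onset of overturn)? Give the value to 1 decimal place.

6.0 °C

Neutral buoyancy requires Δρ = 0, i.e. −α(T_deep − T_surf′) + β(S_deep − S_surf) = 0.
T_surf′ = T_deep − (β/α)·ΔS = 22.3 − (7.7 × 10⁻⁴/2.1 × 10⁻⁴)·(+0.76) = 19.513 °C.
Cooling required: 25.5 − (19.513) = 5.987 °C.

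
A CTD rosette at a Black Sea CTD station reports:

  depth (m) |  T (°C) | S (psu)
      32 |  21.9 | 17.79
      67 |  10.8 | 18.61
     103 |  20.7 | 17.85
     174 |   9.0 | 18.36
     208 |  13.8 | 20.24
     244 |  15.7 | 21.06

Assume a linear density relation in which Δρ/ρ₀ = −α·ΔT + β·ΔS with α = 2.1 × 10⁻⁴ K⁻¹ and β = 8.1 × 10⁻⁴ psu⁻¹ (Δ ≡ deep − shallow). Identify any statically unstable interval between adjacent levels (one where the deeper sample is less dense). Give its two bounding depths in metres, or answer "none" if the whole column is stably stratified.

67–103 m

Evaluate Δρ/ρ₀ = −αΔT + βΔS across each adjacent pair:
  32–67 m: −αΔT+βΔS = −(2.1 × 10⁻⁴)(-11.1)+(8.1 × 10⁻⁴)(+0.82) = 3.0 × 10⁻³ → stable
  67–103 m: −αΔT+βΔS = −(2.1 × 10⁻⁴)(+9.9)+(8.1 × 10⁻⁴)(-0.76) = -2.7 × 10⁻³ → UNSTABLE
  103–174 m: −αΔT+βΔS = −(2.1 × 10⁻⁴)(-11.7)+(8.1 × 10⁻⁴)(+0.51) = 2.9 × 10⁻³ → stable
  174–208 m: −αΔT+βΔS = −(2.1 × 10⁻⁴)(+4.8)+(8.1 × 10⁻⁴)(+1.88) = 5.1 × 10⁻⁴ → stable
  208–244 m: −αΔT+βΔS = −(2.1 × 10⁻⁴)(+1.9)+(8.1 × 10⁻⁴)(+0.82) = 2.7 × 10⁻⁴ → stable
The 67–103 m interval has Δρ < 0: lighter water underlies denser water.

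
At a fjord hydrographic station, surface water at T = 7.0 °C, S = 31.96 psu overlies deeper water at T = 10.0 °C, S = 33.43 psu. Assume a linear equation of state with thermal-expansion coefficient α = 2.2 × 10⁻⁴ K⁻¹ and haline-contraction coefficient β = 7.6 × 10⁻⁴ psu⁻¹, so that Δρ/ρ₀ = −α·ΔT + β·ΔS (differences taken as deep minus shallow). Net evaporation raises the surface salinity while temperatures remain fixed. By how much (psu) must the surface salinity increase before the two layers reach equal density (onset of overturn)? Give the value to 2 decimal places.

0.60 psu

Neutral buoyancy requires −α(T_deep − T_surf) + β(S_deep − S_surf′) = 0.
S_surf′ = S_deep − (α/β)·ΔT = 33.43 − (2.2 × 10⁻⁴/7.6 × 10⁻⁴)·(+3.0) = 32.5616 psu.
Increase required: 32.5616 − 31.96 = 0.6016 psu.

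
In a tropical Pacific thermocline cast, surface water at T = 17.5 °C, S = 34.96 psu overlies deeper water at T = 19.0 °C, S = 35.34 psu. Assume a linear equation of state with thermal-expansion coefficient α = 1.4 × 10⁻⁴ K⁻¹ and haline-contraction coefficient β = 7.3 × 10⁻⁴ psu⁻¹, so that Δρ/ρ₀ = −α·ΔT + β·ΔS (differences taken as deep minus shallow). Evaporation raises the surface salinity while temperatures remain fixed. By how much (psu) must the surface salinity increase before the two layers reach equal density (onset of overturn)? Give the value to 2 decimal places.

0.09 psu

Neutral buoyancy requires −α(T_deep − T_surf) + β(S_deep − S_surf′) = 0.
S_surf′ = S_deep − (α/β)·ΔT = 35.34 − (1.4 × 10⁻⁴/7.3 × 10⁻⁴)·(+1.5) = 35.0523 psu.
Increase required: 35.0523 − 34.96 = 0.0923 psu.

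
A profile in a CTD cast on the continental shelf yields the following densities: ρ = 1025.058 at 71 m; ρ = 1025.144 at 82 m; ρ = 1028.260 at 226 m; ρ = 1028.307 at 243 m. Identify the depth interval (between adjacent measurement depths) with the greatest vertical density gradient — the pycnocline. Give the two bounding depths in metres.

82–226 m

Compute the density gradient over each adjacent pair:
  71–82 m: Δρ/Δz = 0.086/11 = 7.8 × 10⁻³ kg m⁻⁴
  82–226 m: Δρ/Δz = 3.116/144 = 0.022 kg m⁻⁴
  226–243 m: Δρ/Δz = 0.047/17 = 2.8 × 10⁻³ kg m⁻⁴
The largest gradient is in the 82–226 m interval — the pycnocline.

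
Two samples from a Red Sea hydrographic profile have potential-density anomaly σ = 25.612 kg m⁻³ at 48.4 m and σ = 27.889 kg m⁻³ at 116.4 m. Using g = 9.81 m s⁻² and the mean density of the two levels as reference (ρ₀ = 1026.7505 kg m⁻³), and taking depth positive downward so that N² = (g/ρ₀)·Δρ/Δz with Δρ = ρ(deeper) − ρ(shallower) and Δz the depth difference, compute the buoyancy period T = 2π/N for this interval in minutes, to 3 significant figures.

5.85 min

Δρ = 1027.889 − 1025.612 = 2.277 kg m⁻³ over Δz = 116.4 − 48.4 = 68 m.
N² = (9.81/1026.7505) × (2.277/68) = 3.1993 × 10⁻⁴ s⁻².
N = √(3.1993 × 10⁻⁴) = 0.017887 rad s⁻¹, so T = 2π/N = 351.27 s = 5.8545 min ≈ 5.85 min.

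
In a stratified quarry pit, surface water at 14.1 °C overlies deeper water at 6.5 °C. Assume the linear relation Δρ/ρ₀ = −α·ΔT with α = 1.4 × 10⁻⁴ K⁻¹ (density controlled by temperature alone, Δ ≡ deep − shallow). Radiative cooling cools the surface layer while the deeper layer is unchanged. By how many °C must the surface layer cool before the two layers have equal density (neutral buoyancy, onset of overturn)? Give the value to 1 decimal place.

With temperature the only control, equal density requires T_surf′ = T_deep.
T_surf′ = 6.5 °C.
Cooling required: 14.1 − 6.5 = 7.6 °C.

7.6 °C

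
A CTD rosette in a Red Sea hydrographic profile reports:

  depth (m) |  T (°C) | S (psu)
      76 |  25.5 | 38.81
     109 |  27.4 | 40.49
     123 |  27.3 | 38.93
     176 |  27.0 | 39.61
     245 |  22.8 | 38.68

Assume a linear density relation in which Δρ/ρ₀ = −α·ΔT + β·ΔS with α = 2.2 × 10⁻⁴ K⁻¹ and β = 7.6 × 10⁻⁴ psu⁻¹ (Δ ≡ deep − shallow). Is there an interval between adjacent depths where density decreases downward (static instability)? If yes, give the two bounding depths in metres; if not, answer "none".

Evaluate Δρ/ρ₀ = −αΔT + βΔS across each adjacent pair:
  76–109 m: −αΔT+βΔS = −(2.2 × 10⁻⁴)(+1.9)+(7.6 × 10⁻⁴)(+1.68) = 8.6 × 10⁻⁴ → stable
  109–123 m: −αΔT+βΔS = −(2.2 × 10⁻⁴)(-0.1)+(7.6 × 10⁻⁴)(-1.56) = -1.2 × 10⁻³ → UNSTABLE
  123–176 m: −αΔT+βΔS = −(2.2 × 10⁻⁴)(-0.3)+(7.6 × 10⁻⁴)(+0.68) = 5.8 × 10⁻⁴ → stable
  176–245 m: −αΔT+βΔS = −(2.2 × 10⁻⁴)(-4.2)+(7.6 × 10⁻⁴)(-0.93) = 2.2 × 10⁻⁴ → stable
The 109–123 m interval has Δρ < 0: lighter water underlies denser water.

109–123 m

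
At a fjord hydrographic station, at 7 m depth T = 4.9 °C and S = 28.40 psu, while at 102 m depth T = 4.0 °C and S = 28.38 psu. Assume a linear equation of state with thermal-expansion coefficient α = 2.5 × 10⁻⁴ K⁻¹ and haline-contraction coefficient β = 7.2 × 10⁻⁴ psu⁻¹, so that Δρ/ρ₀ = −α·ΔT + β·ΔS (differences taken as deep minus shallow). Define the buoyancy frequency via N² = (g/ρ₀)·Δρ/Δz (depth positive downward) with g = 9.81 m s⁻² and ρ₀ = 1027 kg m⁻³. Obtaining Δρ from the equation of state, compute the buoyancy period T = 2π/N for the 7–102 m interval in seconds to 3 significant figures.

ΔT = -0.9 K, ΔS = -0.02 psu (deep − shallow).
Δρ/ρ₀ = −αΔT + βΔS = 2.25 × 10⁻⁴ − 1.44 × 10⁻⁵ = 2.106 × 10⁻⁴, so Δρ ≈ 0.2163 kg m⁻³.
N² = (g/ρ₀)·Δρ/Δz = g·(Δρ/ρ₀)/Δz = 9.81 × 2.106 × 10⁻⁴ / 95 = 2.1747 × 10⁻⁵ s⁻².
N = √(2.1747 × 10⁻⁵) = 4.6634 × 10⁻³ rad s⁻¹ → T = 2π/N = 1.3473 × 10³ s ≈ 1.35 × 10³ s.

1.35 × 10³ s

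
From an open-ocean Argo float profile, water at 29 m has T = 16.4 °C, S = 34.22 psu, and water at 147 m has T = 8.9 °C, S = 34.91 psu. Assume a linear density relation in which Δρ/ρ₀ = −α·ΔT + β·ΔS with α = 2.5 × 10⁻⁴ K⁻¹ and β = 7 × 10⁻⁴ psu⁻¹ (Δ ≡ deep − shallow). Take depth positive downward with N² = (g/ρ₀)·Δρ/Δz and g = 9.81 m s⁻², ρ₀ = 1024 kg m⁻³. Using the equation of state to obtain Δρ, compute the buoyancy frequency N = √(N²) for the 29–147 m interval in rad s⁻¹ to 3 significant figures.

ΔT = -7.5 K, ΔS = +0.69 psu (deep − shallow).
Δρ/ρ₀ = −αΔT + βΔS = 1.875 × 10⁻³ + 4.83 × 10⁻⁴ = 2.358 × 10⁻³, so Δρ ≈ 2.415 kg m⁻³.
N² = (g/ρ₀)·Δρ/Δz = g·(Δρ/ρ₀)/Δz = 9.81 × 2.358 × 10⁻³ / 118 = 1.9603 × 10⁻⁴ s⁻².
N = √(1.9603 × 10⁻⁴) = 0.014001 rad s⁻¹ ≈ 0.0140 rad s⁻¹.

0.0140 rad s⁻¹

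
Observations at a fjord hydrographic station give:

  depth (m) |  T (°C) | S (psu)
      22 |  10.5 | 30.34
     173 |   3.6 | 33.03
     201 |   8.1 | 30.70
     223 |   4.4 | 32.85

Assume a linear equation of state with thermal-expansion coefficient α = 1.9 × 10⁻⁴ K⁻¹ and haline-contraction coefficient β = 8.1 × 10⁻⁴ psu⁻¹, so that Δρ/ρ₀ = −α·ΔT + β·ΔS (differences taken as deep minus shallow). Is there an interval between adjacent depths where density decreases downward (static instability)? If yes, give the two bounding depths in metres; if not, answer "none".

Evaluate Δρ/ρ₀ = −αΔT + βΔS across each adjacent pair:
  22–173 m: −αΔT+βΔS = −(1.9 × 10⁻⁴)(-6.9)+(8.1 × 10⁻⁴)(+2.69) = 3.5 × 10⁻³ → stable
  173–201 m: −αΔT+βΔS = −(1.9 × 10⁻⁴)(+4.5)+(8.1 × 10⁻⁴)(-2.33) = -2.7 × 10⁻³ → UNSTABLE
  201–223 m: −αΔT+βΔS = −(1.9 × 10⁻⁴)(-3.7)+(8.1 × 10⁻⁴)(+2.15) = 2.4 × 10⁻³ → stable
The 173–201 m interval has Δρ < 0: lighter water underlies denser water.

173–201 m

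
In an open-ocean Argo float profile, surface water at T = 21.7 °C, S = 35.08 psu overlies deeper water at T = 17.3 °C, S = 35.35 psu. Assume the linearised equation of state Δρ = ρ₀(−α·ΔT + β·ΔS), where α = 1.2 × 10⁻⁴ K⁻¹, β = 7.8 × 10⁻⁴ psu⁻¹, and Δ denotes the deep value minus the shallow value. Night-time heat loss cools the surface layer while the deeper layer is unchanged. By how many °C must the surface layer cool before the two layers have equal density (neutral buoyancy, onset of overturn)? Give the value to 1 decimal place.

6.2 °C

Neutral buoyancy requires Δρ = 0, i.e. −α(T_deep − T_surf′) + β(S_deep − S_surf) = 0.
T_surf′ = T_deep − (β/α)·ΔS = 17.3 − (7.8 × 10⁻⁴/1.2 × 10⁻⁴)·(+0.27) = 15.545 °C.
Cooling required: 21.7 − (15.545) = 6.155 °C.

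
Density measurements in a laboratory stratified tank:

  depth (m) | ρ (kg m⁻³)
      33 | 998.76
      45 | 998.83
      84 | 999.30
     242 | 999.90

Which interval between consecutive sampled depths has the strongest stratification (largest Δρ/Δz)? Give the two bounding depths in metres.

45–84 m

Compute the density gradient over each adjacent pair:
  33–45 m: Δρ/Δz = 0.07/12 = 5.8 × 10⁻³ kg m⁻⁴
  45–84 m: Δρ/Δz = 0.47/39 = 0.012 kg m⁻⁴
  84–242 m: Δρ/Δz = 0.60/158 = 3.8 × 10⁻³ kg m⁻⁴
The largest gradient is in the 45–84 m interval — the pycnocline.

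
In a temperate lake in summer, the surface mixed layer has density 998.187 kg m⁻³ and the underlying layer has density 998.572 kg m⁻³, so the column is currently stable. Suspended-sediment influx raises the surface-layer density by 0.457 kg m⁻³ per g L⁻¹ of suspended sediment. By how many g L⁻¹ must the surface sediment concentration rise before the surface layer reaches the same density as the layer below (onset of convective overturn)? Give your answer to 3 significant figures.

Density deficit of the surface layer: 998.572 − 998.187 = 0.385 kg m⁻³.
Required change = 0.385 / 0.457 = 0.842 g L⁻¹.

0.842 g L⁻¹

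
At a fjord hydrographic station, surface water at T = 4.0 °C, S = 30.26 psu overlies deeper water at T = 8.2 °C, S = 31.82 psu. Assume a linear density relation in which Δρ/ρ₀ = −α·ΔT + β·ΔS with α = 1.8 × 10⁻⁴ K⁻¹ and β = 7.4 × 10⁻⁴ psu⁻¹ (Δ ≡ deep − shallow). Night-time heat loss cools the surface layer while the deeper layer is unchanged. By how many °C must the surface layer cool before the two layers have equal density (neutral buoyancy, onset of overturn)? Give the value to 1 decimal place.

Neutral buoyancy requires Δρ = 0, i.e. −α(T_deep − T_surf′) + β(S_deep − S_surf) = 0.
T_surf′ = T_deep − (β/α)·ΔS = 8.2 − (7.4 × 10⁻⁴/1.8 × 10⁻⁴)·(+1.56) = 1.787 °C.
Cooling required: 4.0 − (1.787) = 2.213 °C.

2.2 °C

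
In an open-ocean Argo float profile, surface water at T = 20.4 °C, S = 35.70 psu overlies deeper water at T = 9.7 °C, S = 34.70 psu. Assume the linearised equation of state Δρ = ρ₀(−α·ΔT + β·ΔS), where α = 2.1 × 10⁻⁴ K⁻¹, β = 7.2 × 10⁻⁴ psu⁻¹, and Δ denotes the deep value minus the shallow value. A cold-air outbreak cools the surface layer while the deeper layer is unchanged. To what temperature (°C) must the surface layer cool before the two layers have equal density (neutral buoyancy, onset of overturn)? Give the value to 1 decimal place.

Neutral buoyancy requires Δρ = 0, i.e. −α(T_deep − T_surf′) + β(S_deep − S_surf) = 0.
T_surf′ = T_deep − (β/α)·ΔS = 9.7 − (7.2 × 10⁻⁴/2.1 × 10⁻⁴)·(-1.00) = 13.129 °C.
Cooling required: 20.4 − (13.129) = 7.271 °C.

13.1 °C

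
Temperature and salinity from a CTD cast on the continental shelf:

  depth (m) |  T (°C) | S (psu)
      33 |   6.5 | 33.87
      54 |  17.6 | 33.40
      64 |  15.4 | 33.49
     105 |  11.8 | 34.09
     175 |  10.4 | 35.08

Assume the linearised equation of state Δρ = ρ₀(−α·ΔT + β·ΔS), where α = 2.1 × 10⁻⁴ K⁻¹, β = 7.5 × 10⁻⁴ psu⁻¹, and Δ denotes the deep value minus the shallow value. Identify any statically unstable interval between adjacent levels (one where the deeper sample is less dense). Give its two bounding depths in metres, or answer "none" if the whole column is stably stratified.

Evaluate Δρ/ρ₀ = −αΔT + βΔS across each adjacent pair:
  33–54 m: −αΔT+βΔS = −(2.1 × 10⁻⁴)(+11.1)+(7.5 × 10⁻⁴)(-0.47) = -2.7 × 10⁻³ → UNSTABLE
  54–64 m: −αΔT+βΔS = −(2.1 × 10⁻⁴)(-2.2)+(7.5 × 10⁻⁴)(+0.09) = 5.3 × 10⁻⁴ → stable
  64–105 m: −αΔT+βΔS = −(2.1 × 10⁻⁴)(-3.6)+(7.5 × 10⁻⁴)(+0.60) = 1.2 × 10⁻³ → stable
  105–175 m: −αΔT+βΔS = −(2.1 × 10⁻⁴)(-1.4)+(7.5 × 10⁻⁴)(+0.99) = 1.0 × 10⁻³ → stable
The 33–54 m interval has Δρ < 0: lighter water underlies denser water.

33–54 m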